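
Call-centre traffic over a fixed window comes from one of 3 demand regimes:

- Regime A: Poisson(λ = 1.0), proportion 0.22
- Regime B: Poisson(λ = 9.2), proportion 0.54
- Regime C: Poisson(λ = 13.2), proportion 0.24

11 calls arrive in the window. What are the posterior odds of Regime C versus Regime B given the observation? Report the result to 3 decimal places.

Posterior odds = (π_i f_i(x)) / (π_j f_j(x)); the normalising sum cancels.
Poisson probabilities:
  L_A = e^(−1.0)·1.0^11/11! = 9.21616e-09
  L_B = e^(−9.2)·9.2^11/11! = 0.101158
  L_C = e^(−13.2)·13.2^11/11! = 0.0982812
Odds = (0.24/0.54) × (0.0982812/0.101158) = 0.444444 × 0.971559 ≈ 0.432

0.432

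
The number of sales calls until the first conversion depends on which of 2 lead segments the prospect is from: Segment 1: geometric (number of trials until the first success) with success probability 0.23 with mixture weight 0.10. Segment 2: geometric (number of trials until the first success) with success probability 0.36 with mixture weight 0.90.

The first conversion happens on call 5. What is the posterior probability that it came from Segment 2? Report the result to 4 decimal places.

Posterior ∝ prior × likelihood, so P(k | x) ∝ w_k f_k(x); normalise over all components.
Component likelihoods at x = 5:
  p_1 = 0.23·(1−0.23)^4 = 0.23·0.35153 = 0.080852
  p_2 = 0.36·(1−0.36)^4 = 0.36·0.167772 = 0.060398
Weight by the priors:
  w_1·p_1 = 0.10 × 0.080852 = 0.0080852
  w_2·p_2 = 0.90 × 0.060398 = 0.0543582
Denominator: 0.0080852 + 0.0543582 = 0.0624434
Responsibility of Segment 2: 0.0543582 / 0.0624434 ≈ 0.8705

0.8705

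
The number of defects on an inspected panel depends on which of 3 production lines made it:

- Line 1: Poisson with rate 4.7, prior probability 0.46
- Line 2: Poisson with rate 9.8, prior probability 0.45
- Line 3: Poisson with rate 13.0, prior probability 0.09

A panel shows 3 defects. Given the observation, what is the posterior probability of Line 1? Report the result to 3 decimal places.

The responsibility of component k is w_k f_k(x) divided by Σ_j w_j f_j(x).
Poisson probabilities:
  L_1 = 0.157383
  L_2 = 0.00869843
  L_3 = 0.000827657
Unnormalised posteriors:
  w_1·L_1 = 0.46 × 0.157383 = 0.0723963
  w_2·L_2 = 0.45 × 0.00869843 = 0.0039143
  w_3·L_3 = 0.09 × 0.000827657 = 7.44892e-05
Sum: 0.0723963 + 0.0039143 + 7.44892e-05 = 0.076385
P(Line 1 | data) ≈ 0.948

0.948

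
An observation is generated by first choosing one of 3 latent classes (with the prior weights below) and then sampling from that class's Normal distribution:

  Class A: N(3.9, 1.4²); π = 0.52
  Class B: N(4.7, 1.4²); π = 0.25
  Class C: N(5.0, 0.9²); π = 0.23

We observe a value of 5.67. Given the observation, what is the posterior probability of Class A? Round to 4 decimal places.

0.3333

Posterior ∝ prior × likelihood, so P(k | x) ∝ P(Z=k) f_k(x); normalise over all components.
Normal densities:
  p_A = 0.128142
  p_B = 0.224151
  p_C = 0.335989
Multiply by the mixture weights:
  P(Z=A)·p_A = 0.52 × 0.128142 = 0.0666336
  P(Z=B)·p_B = 0.25 × 0.224151 = 0.0560377
  P(Z=C)·p_C = 0.23 × 0.335989 = 0.0772775
Marginal: 0.0666336 + 0.0560377 + 0.0772775 = 0.199949
So the posterior for Class A is 0.0666336 / 0.199949 ≈ 0.3333.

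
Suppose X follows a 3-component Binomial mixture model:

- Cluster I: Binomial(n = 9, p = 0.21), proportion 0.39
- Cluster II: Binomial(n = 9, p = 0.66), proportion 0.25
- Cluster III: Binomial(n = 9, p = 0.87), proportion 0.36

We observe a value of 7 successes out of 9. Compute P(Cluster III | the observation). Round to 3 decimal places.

Posterior ∝ prior × likelihood, so P(k | x) ∝ P(Z=k) f_k(x); normalise over all components.
Binomial probabilities:
  f_I = C(9,7)·0.21^7·0.79^2 = 36·1.80109e-05·0.6241 = 0.000404661
  f_II = C(9,7)·0.66^7·0.34^2 = 36·0.0545516·0.1156 = 0.227022
  f_III = C(9,7)·0.87^7·0.13^2 = 36·0.377255·0.0169 = 0.229522
Unnormalised posteriors:
  P(Z=I)·f_I = 0.39 × 0.000404661 = 0.000157818
  P(Z=II)·f_II = 0.25 × 0.227022 = 0.0567555
  P(Z=III)·f_III = 0.36 × 0.229522 = 0.0826279
Marginal: 0.000157818 + 0.0567555 + 0.0826279 = 0.139541
P(Cluster III | the observation) = 0.0826279 / 0.139541 ≈ 0.592

0.592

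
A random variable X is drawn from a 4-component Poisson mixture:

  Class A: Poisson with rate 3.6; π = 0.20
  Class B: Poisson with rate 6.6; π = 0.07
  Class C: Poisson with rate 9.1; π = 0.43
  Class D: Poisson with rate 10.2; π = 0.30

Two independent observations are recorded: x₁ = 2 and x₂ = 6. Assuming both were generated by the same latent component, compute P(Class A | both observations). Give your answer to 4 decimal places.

P(component k | x) = π_k·f_k(x) / marginal(x), where marginal(x) = Σ_j π_j·f_j(x).
Since both observations come from the same component, the likelihood for component k is f_k(x₁)·f_k(x₂).
  f_A = [0.177058] × [0.0826081] = 0.0146264
  f_B = [0.0296288] × [0.156166] = 0.00462702
  f_C = [0.00462352] × [0.0880716] = 0.000407201
  f_D = [0.0019336] × [0.0581386] = 0.000112417
Prior × likelihood for each component:
  π_A·f_A = 0.20 × 0.0146264 = 0.00292528
  π_B·f_B = 0.07 × 0.00462702 = 0.000323892
  π_C·f_C = 0.43 × 0.000407201 = 0.000175097
  π_D·f_D = 0.30 × 0.000112417 = 3.37251e-05
Evidence: 0.00292528 + 0.000323892 + 0.000175097 + 3.37251e-05 = 0.00345799
P(Class A | data) ≈ 0.8459

0.8459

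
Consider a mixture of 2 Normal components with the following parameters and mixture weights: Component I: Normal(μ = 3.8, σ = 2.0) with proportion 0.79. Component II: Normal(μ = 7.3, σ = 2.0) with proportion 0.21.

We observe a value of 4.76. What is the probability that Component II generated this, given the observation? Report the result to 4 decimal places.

0.1175

By Bayes' theorem, P(k | x) = w_k f_k(x) / Σ_j w_j f_j(x).
Component likelihoods at x = 4.76:
  L_I = (1/(2.0·√(2π)))·exp(−(4.76−3.8)²/(2·2.0²)) = 0.199471·exp(-0.11520) = 0.177766
  L_II = (1/(2.0·√(2π)))·exp(−(4.76−7.3)²/(2·2.0²)) = 0.199471·exp(-0.80645) = 0.0890519
Unnormalised posteriors:
  w_I·L_I = 0.79 × 0.177766 = 0.140435
  w_II·L_II = 0.21 × 0.0890519 = 0.0187009
Marginal: 0.140435 + 0.0187009 = 0.159136
Responsibility of Component II: 0.0187009 / 0.159136 ≈ 0.1175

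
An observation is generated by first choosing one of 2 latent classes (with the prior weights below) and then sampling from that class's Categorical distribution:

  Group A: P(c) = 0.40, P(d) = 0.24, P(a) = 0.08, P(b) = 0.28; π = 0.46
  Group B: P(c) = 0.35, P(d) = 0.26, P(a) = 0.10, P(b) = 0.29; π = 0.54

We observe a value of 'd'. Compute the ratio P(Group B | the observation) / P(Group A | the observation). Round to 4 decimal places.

The posterior odds equal the prior odds times the likelihood ratio: (π_i/π_j)·(f_i(x)/f_j(x)).
Categorical probabilities:
  f_A = P(d | comp) = 0.24
  f_B = P(d | comp) = 0.26
Posterior odds = (π_B·f_B) / (π_A·f_A) = (0.54·0.26) / (0.46·0.24) = 0.1404 / 0.1104 ≈ 1.2717

1.2717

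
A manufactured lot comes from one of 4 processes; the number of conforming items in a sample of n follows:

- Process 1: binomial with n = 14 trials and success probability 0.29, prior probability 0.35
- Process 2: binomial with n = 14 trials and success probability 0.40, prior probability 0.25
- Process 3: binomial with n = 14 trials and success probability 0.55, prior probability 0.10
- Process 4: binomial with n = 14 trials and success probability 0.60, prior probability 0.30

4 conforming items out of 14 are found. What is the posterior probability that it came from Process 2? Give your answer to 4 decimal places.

0.3060

P(component k | x) = π_k·f_k(x) / marginal(x), where marginal(x) = Σ_j π_j·f_j(x).
Evaluate each component's likelihood at the observed value:
  p_1 = C(14,4)·0.29^4·0.71^10 = 1001·0.00707281·0.0325524 = 0.230467
  p_2 = C(14,4)·0.40^4·0.60^10 = 1001·0.0256·0.00604662 = 0.154948
  p_3 = C(14,4)·0.55^4·0.45^10 = 1001·0.0915063·0.000340506 = 0.0311896
  p_4 = C(14,4)·0.60^4·0.40^10 = 1001·0.1296·0.000104858 = 0.0136031
Unnormalised posteriors:
  π_1·p_1 = 0.35 × 0.230467 = 0.0806636
  π_2·p_2 = 0.25 × 0.154948 = 0.0387371
  π_3·p_3 = 0.10 × 0.0311896 = 0.00311896
  π_4·p_4 = 0.30 × 0.0136031 = 0.00408094
Sum: 0.0806636 + 0.0387371 + 0.00311896 + 0.00408094 = 0.126601
P(Process 2 | 4 conforming items out of 14) = 0.0387371 / 0.126601 ≈ 0.3060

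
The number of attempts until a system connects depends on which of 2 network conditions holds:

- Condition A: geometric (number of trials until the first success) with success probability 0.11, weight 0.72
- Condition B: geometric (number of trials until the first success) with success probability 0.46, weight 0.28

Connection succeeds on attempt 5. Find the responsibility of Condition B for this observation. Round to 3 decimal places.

Apply Bayes' rule: the posterior for each component is proportional to its prior times its likelihood at x.
Geometric probabilities:
  f_A = 0.11·(1−0.11)^4 = 0.11·0.627422 = 0.0690165
  f_B = 0.46·(1−0.46)^4 = 0.46·0.0850306 = 0.0391141
Prior × likelihood for each component:
  π_A·f_A = 0.72 × 0.0690165 = 0.0496919
  π_B·f_B = 0.28 × 0.0391141 = 0.0109519
Sum: 0.0496919 + 0.0109519 = 0.0606438
So the posterior for Condition B is 0.0109519 / 0.0606438 ≈ 0.181.

0.181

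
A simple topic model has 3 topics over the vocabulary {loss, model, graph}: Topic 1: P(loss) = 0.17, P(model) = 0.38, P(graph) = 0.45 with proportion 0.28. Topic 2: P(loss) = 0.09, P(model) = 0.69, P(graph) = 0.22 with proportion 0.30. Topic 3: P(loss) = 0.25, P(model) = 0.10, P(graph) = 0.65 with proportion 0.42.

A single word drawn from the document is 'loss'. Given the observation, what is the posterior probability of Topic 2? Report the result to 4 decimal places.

Posterior ∝ prior × likelihood, so P(k | x) ∝ π_k f_k(x); normalise over all components.
Evaluate each component's likelihood at the observed value:
  f_1 = P(loss | comp) = 0.17
  f_2 = P(loss | comp) = 0.09
  f_3 = P(loss | comp) = 0.25
Unnormalised posteriors:
  π_1·f_1 = 0.28 × 0.17 = 0.0476
  π_2·f_2 = 0.30 × 0.09 = 0.027
  π_3·f_3 = 0.42 × 0.25 = 0.105
Sum: 0.0476 + 0.027 + 0.105 = 0.1796
Responsibility of Topic 2: 0.027 / 0.1796 ≈ 0.1503

0.1503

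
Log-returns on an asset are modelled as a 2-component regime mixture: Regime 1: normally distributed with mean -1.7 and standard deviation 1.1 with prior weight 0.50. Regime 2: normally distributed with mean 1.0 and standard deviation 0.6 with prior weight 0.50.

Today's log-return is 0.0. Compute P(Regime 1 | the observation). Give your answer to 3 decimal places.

0.399

The responsibility of component k is w_k f_k(x) divided by Σ_j w_j f_j(x).
Evaluate each component's likelihood at the observed value:
  L_1 = 0.109869
  L_2 = 0.165795
Prior × likelihood for each component:
  w_1·L_1 = 0.50 × 0.109869 = 0.0549347
  w_2·L_2 = 0.50 × 0.165795 = 0.0828976
Denominator: 0.0549347 + 0.0828976 = 0.137832
Responsibility of Regime 1: 0.0549347 / 0.137832 ≈ 0.399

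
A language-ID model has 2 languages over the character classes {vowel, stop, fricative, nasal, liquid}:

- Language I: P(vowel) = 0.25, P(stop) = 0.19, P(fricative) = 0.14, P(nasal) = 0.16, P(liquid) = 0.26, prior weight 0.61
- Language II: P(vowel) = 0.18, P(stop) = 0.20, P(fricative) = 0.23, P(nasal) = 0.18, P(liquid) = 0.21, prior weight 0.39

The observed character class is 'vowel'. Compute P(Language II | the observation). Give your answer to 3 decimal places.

0.315

Posterior ∝ prior × likelihood, so P(k | x) ∝ π_k f_k(x); normalise over all components.
Categorical probabilities:
  L_I = 0.25
  L_II = 0.18
Unnormalised posteriors:
  π_I·L_I = 0.61 × 0.25 = 0.1525
  π_II·L_II = 0.39 × 0.18 = 0.0702
Marginal: 0.1525 + 0.0702 = 0.2227
Responsibility of Language II: 0.0702 / 0.2227 ≈ 0.315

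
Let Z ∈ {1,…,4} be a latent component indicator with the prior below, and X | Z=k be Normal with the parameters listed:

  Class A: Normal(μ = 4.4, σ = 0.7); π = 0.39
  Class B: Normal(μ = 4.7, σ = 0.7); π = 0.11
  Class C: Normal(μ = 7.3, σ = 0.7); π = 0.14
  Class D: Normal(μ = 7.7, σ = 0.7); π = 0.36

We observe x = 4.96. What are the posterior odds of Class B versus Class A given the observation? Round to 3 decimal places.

0.363

Posterior odds = (w_i f_i(x)) / (w_j f_j(x)); the normalising sum cancels.
Component likelihoods at x = 4.96:
  p_A = (1/(0.7·√(2π)))·exp(−(4.96−4.4)²/(2·0.7²)) = 0.569918·exp(-0.32000) = 0.413845
  p_B = (1/(0.7·√(2π)))·exp(−(4.96−4.7)²/(2·0.7²)) = 0.569918·exp(-0.06898) = 0.53193
  p_C = (1/(0.7·√(2π)))·exp(−(4.96−7.3)²/(2·0.7²)) = 0.569918·exp(-5.58735) = 0.00213431
  p_D = (1/(0.7·√(2π)))·exp(−(4.96−7.7)²/(2·0.7²)) = 0.569918·exp(-7.66082) = 0.000268387
Odds = (0.11/0.39) × (0.53193/0.413845) = 0.282051 × 1.28534 ≈ 0.363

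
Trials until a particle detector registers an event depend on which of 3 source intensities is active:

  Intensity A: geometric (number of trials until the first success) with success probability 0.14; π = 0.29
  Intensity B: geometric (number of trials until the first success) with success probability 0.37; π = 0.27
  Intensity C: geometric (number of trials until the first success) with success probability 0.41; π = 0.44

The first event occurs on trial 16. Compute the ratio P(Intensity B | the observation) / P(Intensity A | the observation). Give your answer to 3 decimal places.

0.023

The posterior odds equal the prior odds times the likelihood ratio: (π_i/π_j)·(f_i(x)/f_j(x)).
Evaluate each component's likelihood at the observed value:
  L_A = 0.0145749
  L_B = 0.000361668
  L_C = 0.000149818
Odds = (0.27/0.29) × (0.000361668/0.0145749) = 0.931034 × 0.0248145 ≈ 0.023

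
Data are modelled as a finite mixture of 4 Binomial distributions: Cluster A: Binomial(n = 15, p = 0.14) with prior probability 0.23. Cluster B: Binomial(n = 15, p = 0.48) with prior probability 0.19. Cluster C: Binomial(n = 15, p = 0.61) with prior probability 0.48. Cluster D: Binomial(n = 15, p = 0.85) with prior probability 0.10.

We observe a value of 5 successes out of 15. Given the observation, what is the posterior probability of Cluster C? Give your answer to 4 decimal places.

0.2532

By Bayes' theorem, P(k | x) = π_k f_k(x) / Σ_j π_j f_j(x).
Evaluate each component's likelihood at the observed value:
  f_A = C(15,5)·0.14^5·0.86^10 = 3003·5.37824e-05·0.221302 = 0.0357421
  f_B = C(15,5)·0.48^5·0.52^10 = 3003·0.0254804·0.00144555 = 0.11061
  f_C = C(15,5)·0.61^5·0.39^10 = 3003·0.0844596·8.14041e-05 = 0.0206467
  f_D = C(15,5)·0.85^5·0.15^10 = 3003·0.443705·5.7665e-09 = 7.68356e-06
Prior × likelihood for each component:
  π_A·f_A = 0.23 × 0.0357421 = 0.00822068
  π_B·f_B = 0.19 × 0.11061 = 0.0210159
  π_C·f_C = 0.48 × 0.0206467 = 0.00991041
  π_D·f_D = 0.10 × 7.68356e-06 = 7.68356e-07
Sum: 0.00822068 + 0.0210159 + 0.00991041 + 7.68356e-07 = 0.0391478
P(Cluster C | the observation) = 0.00991041 / 0.0391478 ≈ 0.2532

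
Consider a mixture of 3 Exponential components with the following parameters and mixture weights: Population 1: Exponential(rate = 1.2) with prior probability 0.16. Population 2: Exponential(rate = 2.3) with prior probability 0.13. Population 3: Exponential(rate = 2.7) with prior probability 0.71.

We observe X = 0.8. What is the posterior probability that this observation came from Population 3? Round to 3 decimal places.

P(component k | x) = π_k·f_k(x) / marginal(x), where marginal(x) = Σ_j π_j·f_j(x).
Component likelihoods at x = 0.8:
  p_1 = 0.459471
  p_2 = 0.36528
  p_3 = 0.311378
Prior × likelihood for each component:
  π_1·p_1 = 0.16 × 0.459471 = 0.0735154
  π_2·p_2 = 0.13 × 0.36528 = 0.0474864
  π_3·p_3 = 0.71 × 0.311378 = 0.221078
Denominator: 0.0735154 + 0.0474864 + 0.221078 = 0.34208
Responsibility of Population 3: 0.221078 / 0.34208 ≈ 0.646

0.646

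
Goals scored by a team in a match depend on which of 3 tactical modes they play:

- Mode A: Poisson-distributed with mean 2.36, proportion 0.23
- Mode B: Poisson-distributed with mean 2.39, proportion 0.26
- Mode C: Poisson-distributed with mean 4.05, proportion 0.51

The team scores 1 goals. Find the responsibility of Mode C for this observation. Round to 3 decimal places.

0.250

Apply Bayes' rule: the posterior for each component is proportional to its prior times its likelihood at x.
Component likelihoods at x = 1 goals:
  f_A = e^(−2.36)·2.36^1/1! = 0.222832
  f_B = e^(−2.39)·2.39^1/1! = 0.218995
  f_C = e^(−4.05)·4.05^1/1! = 0.0705606
Unnormalised posteriors:
  w_A·f_A = 0.23 × 0.222832 = 0.0512513
  w_B·f_B = 0.26 × 0.218995 = 0.0569387
  w_C·f_C = 0.51 × 0.0705606 = 0.0359859
Normaliser: 0.0512513 + 0.0569387 + 0.0359859 = 0.144176
P(Mode C | 1 goals) = 0.0359859 / 0.144176 ≈ 0.250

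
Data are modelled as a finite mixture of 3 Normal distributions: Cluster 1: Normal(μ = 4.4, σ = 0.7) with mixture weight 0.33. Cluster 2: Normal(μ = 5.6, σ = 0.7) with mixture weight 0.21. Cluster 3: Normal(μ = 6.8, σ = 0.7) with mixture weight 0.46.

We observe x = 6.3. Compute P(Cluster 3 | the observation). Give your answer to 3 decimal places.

0.724

The responsibility of component k is w_k f_k(x) divided by Σ_j w_j f_j(x).
Normal densities:
  L_1 = (1/(0.7·√(2π)))·exp(−(6.3−4.4)²/(2·0.7²)) = 0.569918·exp(-3.68367) = 0.0143223
  L_2 = (1/(0.7·√(2π)))·exp(−(6.3−5.6)²/(2·0.7²)) = 0.569918·exp(-0.50000) = 0.345672
  L_3 = (1/(0.7·√(2π)))·exp(−(6.3−6.8)²/(2·0.7²)) = 0.569918·exp(-0.25510) = 0.441593
Multiply by the mixture weights:
  w_1·L_1 = 0.33 × 0.0143223 = 0.00472636
  w_2·L_2 = 0.21 × 0.345672 = 0.0725912
  w_3·L_3 = 0.46 × 0.441593 = 0.203133
Normaliser: 0.00472636 + 0.0725912 + 0.203133 = 0.280451
Responsibility of Cluster 3: 0.203133 / 0.280451 ≈ 0.724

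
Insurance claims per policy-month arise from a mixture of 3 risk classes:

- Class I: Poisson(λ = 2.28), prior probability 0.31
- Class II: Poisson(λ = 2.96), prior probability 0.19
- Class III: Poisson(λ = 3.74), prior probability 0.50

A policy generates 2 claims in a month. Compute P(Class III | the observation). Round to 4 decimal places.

0.3982

By Bayes' theorem, P(k | x) = π_k f_k(x) / Σ_j π_j f_j(x).
Poisson probabilities:
  p_I = e^(−2.28)·2.28^2/2! = 0.265857
  p_II = e^(−2.96)·2.96^2/2! = 0.227008
  p_III = e^(−3.74)·3.74^2/2! = 0.166131
Unnormalised posteriors:
  π_I·p_I = 0.31 × 0.265857 = 0.0824157
  π_II·p_II = 0.19 × 0.227008 = 0.0431316
  π_III·p_III = 0.50 × 0.166131 = 0.0830657
Denominator: 0.0824157 + 0.0431316 + 0.0830657 = 0.208613
P(Class III | 2 claims) = 0.0830657 / 0.208613 ≈ 0.3982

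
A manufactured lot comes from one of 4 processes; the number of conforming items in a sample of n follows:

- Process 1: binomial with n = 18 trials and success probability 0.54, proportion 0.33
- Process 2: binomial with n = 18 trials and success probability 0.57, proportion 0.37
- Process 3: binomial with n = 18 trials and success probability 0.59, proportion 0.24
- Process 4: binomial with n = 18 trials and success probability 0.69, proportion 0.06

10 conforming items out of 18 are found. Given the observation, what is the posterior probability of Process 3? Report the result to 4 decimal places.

The responsibility of component k is P(Z=k) f_k(x) divided by Σ_j P(Z=j) f_j(x).
Component likelihoods at x = 10 conforming items out of 18:
  p_1 = C(18,10)·0.54^10·0.46^8 = 43758·0.00210833·0.00200476 = 0.184951
  p_2 = C(18,10)·0.57^10·0.43^8 = 43758·0.00362033·0.00116882 = 0.185163
  p_3 = C(18,10)·0.59^10·0.41^8 = 43758·0.00511117·0.000798493 = 0.178586
  p_4 = C(18,10)·0.69^10·0.31^8 = 43758·0.0244619·8.52891e-05 = 0.0912939
Weight by the priors:
  P(Z=1)·p_1 = 0.33 × 0.184951 = 0.061034
  P(Z=2)·p_2 = 0.37 × 0.185163 = 0.0685102
  P(Z=3)·p_3 = 0.24 × 0.178586 = 0.0428607
  P(Z=4)·p_4 = 0.06 × 0.0912939 = 0.00547764
Marginal: 0.061034 + 0.0685102 + 0.0428607 + 0.00547764 = 0.177883
P(Process 3 | 10 conforming items out of 18) ≈ 0.2409

0.2409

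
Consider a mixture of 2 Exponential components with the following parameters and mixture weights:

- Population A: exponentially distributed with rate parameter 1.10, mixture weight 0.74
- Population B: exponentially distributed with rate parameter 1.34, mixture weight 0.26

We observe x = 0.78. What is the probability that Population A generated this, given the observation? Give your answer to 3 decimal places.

The responsibility of component k is π_k f_k(x) divided by Σ_j π_j f_j(x).
Exponential densities:
  L_A = 1.10·e^(−1.10·0.78) = 1.10·e^(−0.8580) = 0.46641
  L_B = 1.34·e^(−1.34·0.78) = 1.34·e^(−1.0452) = 0.471173
Multiply by the mixture weights:
  π_A·L_A = 0.74 × 0.46641 = 0.345144
  π_B·L_B = 0.26 × 0.471173 = 0.122505
Marginal: 0.345144 + 0.122505 = 0.467648
Responsibility of Population A: 0.345144 / 0.467648 ≈ 0.738

0.738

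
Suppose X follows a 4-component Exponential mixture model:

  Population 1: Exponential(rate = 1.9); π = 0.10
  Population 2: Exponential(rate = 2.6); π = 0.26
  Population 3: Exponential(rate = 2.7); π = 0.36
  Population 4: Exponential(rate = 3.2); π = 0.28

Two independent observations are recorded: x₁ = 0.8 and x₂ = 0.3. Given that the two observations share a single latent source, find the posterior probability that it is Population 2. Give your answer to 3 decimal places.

0.276

The responsibility of component k is π_k f_k(x) divided by Σ_j π_j f_j(x).
Since both observations come from the same component, the likelihood for component k is f_k(x₁)·f_k(x₂).
  p_1 = [1.9·e^(−1.9·0.8) = 1.9·e^(−1.5200) = 0.415553] × [1.0745] = 0.446511
  p_2 = [2.6·e^(−2.6·0.8) = 2.6·e^(−2.0800) = 0.324819] × [1.19186] = 0.387137
  p_3 = [2.7·e^(−2.7·0.8) = 2.7·e^(−2.1600) = 0.311378] × [1.20112] = 0.374001
  p_4 = [3.2·e^(−3.2·0.8) = 3.2·e^(−2.5600) = 0.247375] × [1.22526] = 0.303098
Prior × likelihood for each component:
  π_1·p_1 = 0.10 × 0.446511 = 0.0446511
  π_2·p_2 = 0.26 × 0.387137 = 0.100656
  π_3·p_3 = 0.36 × 0.374001 = 0.13464
  π_4·p_4 = 0.28 × 0.303098 = 0.0848675
Denominator: 0.0446511 + 0.100656 + 0.13464 + 0.0848675 = 0.364815
P(Population 2 | data) = 0.100656 / 0.364815 ≈ 0.276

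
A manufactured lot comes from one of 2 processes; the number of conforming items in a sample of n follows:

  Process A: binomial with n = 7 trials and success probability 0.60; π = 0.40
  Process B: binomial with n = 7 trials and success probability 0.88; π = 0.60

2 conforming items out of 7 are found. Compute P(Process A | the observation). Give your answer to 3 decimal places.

0.992

Apply Bayes' rule: the posterior for each component is proportional to its prior times its likelihood at x.
Binomial probabilities:
  f_A = 0.0774144
  f_B = 0.000404661
Multiply by the mixture weights:
  π_A·f_A = 0.40 × 0.0774144 = 0.0309658
  π_B·f_B = 0.60 × 0.000404661 = 0.000242796
Sum: 0.0309658 + 0.000242796 = 0.0312086
P(Process A | x) = 0.0309658 / 0.0312086 ≈ 0.992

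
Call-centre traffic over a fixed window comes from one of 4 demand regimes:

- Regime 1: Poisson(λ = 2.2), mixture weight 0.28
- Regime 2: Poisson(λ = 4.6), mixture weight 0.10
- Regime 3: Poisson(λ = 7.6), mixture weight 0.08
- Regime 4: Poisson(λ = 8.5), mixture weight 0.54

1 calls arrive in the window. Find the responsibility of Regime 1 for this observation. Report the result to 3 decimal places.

0.921

The responsibility of component k is w_k f_k(x) divided by Σ_j w_j f_j(x).
Evaluate each component's likelihood at the observed value:
  f_1 = e^(−2.2)·2.2^1/1! = 0.243767
  f_2 = e^(−4.6)·4.6^1/1! = 0.0462384
  f_3 = e^(−7.6)·7.6^1/1! = 0.00380343
  f_4 = e^(−8.5)·8.5^1/1! = 0.00172948
Multiply by the mixture weights:
  w_1·f_1 = 0.28 × 0.243767 = 0.0682547
  w_2·f_2 = 0.10 × 0.0462384 = 0.00462384
  w_3·f_3 = 0.08 × 0.00380343 = 0.000304274
  w_4·f_4 = 0.54 × 0.00172948 = 0.00093392
Sum: 0.0682547 + 0.00462384 + 0.000304274 + 0.00093392 = 0.0741168
P(Regime 1 | data) = 0.0682547 / 0.0741168 ≈ 0.921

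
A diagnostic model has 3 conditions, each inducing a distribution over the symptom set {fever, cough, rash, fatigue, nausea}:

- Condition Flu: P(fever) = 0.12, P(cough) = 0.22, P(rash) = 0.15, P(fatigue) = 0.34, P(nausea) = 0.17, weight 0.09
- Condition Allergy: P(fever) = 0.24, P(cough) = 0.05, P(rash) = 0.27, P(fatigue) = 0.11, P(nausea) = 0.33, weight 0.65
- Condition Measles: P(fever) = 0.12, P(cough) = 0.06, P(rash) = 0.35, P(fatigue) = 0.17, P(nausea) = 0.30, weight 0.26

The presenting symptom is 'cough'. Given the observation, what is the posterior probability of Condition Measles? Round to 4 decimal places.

P(component k | x) = P(Z=k)·f_k(x) / marginal(x), where marginal(x) = Σ_j P(Z=j)·f_j(x).
Component likelihoods at x = 'cough':
  f_Flu = P(cough | comp) = 0.22
  f_Allergy = P(cough | comp) = 0.05
  f_Measles = P(cough | comp) = 0.06
Multiply by the mixture weights:
  P(Z=Flu)·f_Flu = 0.09 × 0.22 = 0.0198
  P(Z=Allergy)·f_Allergy = 0.65 × 0.05 = 0.0325
  P(Z=Measles)·f_Measles = 0.26 × 0.06 = 0.0156
Marginal: 0.0198 + 0.0325 + 0.0156 = 0.0679
P(Condition Measles | the observation) = 0.0156 / 0.0679 ≈ 0.2297

0.2297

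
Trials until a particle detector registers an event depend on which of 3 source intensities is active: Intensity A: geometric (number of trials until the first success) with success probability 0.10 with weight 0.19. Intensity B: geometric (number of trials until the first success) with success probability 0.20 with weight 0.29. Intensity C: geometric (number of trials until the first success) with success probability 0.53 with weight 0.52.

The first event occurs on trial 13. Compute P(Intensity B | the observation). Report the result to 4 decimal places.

By Bayes' theorem, P(k | x) = π_k f_k(x) / Σ_j π_j f_j(x).
Component likelihoods at x = 13:
  f_A = 0.10·(1−0.10)^12 = 0.10·0.28243 = 0.028243
  f_B = 0.20·(1−0.20)^12 = 0.20·0.0687195 = 0.0137439
  f_C = 0.53·(1−0.53)^12 = 0.53·0.000116191 = 6.15815e-05
Prior × likelihood for each component:
  π_A·f_A = 0.19 × 0.028243 = 0.00536616
  π_B·f_B = 0.29 × 0.0137439 = 0.00398573
  π_C·f_C = 0.52 × 6.15815e-05 = 3.20224e-05
Sum: 0.00536616 + 0.00398573 + 3.20224e-05 = 0.00938391
P(Intensity B | x) ≈ 0.4247

0.4247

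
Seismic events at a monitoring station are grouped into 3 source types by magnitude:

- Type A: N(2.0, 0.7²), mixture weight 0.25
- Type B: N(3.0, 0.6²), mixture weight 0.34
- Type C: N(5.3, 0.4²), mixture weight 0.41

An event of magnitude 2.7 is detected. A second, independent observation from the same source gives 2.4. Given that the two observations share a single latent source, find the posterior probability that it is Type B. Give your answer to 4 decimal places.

0.6579

Apply Bayes' rule: the posterior for each component is proportional to its prior times its likelihood at x.
Since both observations come from the same component, the likelihood for component k is f_k(x₁)·f_k(x₂).
  p_A = [(1/(0.7·√(2π)))·exp(−(2.7−2.0)²/(2·0.7²)) = 0.569918·exp(-0.50000) = 0.345672] × [0.484068] = 0.167329
  p_B = [(1/(0.6·√(2π)))·exp(−(2.7−3.0)²/(2·0.6²)) = 0.664904·exp(-0.12500) = 0.586776] × [0.403285] = 0.236638
  p_C = [(1/(0.4·√(2π)))·exp(−(2.7−5.3)²/(2·0.4²)) = 0.997356·exp(-21.12500) = 6.67389e-10] × [3.84634e-12] = 2.56701e-21
Multiply by the mixture weights:
  π_A·p_A = 0.25 × 0.167329 = 0.0418323
  π_B·p_B = 0.34 × 0.236638 = 0.0804568
  π_C·p_C = 0.41 × 2.56701e-21 = 1.05247e-21
Evidence: 0.0418323 + 0.0804568 + 1.05247e-21 = 0.122289
Responsibility of Type B: 0.0804568 / 0.122289 ≈ 0.6579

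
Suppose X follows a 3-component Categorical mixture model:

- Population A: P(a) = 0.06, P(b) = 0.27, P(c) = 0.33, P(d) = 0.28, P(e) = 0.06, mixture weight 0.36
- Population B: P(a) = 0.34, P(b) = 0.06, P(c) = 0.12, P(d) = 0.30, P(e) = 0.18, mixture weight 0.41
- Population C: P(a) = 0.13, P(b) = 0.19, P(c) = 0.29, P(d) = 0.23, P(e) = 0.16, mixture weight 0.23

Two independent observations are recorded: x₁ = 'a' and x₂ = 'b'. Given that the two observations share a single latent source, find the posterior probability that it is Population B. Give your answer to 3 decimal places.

0.421

By Bayes' theorem, P(k | x) = π_k f_k(x) / Σ_j π_j f_j(x).
Since both observations come from the same component, the likelihood for component k is f_k(x₁)·f_k(x₂).
  L_A = [0.06] × [0.27] = 0.0162
  L_B = [0.34] × [0.06] = 0.0204
  L_C = [0.13] × [0.19] = 0.0247
Prior × likelihood for each component:
  π_A·L_A = 0.36 × 0.0162 = 0.005832
  π_B·L_B = 0.41 × 0.0204 = 0.008364
  π_C·L_C = 0.23 × 0.0247 = 0.005681
Marginal: 0.005832 + 0.008364 + 0.005681 = 0.019877
So the posterior for Population B is 0.008364 / 0.019877 ≈ 0.421.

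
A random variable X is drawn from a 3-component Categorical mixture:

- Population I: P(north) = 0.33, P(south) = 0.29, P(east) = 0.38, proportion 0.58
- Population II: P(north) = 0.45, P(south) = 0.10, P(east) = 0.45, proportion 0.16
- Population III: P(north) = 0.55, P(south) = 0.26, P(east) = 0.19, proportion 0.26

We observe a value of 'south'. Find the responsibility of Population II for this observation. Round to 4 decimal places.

0.0635

P(component k | x) = w_k·f_k(x) / marginal(x), where marginal(x) = Σ_j w_j·f_j(x).
Evaluate each component's likelihood at the observed value:
  f_I = 0.29
  f_II = 0.1
  f_III = 0.26
Prior × likelihood for each component:
  w_I·f_I = 0.58 × 0.29 = 0.1682
  w_II·f_II = 0.16 × 0.1 = 0.016
  w_III·f_III = 0.26 × 0.26 = 0.0676
Sum: 0.1682 + 0.016 + 0.0676 = 0.2518
Responsibility of Population II: 0.016 / 0.2518 ≈ 0.0635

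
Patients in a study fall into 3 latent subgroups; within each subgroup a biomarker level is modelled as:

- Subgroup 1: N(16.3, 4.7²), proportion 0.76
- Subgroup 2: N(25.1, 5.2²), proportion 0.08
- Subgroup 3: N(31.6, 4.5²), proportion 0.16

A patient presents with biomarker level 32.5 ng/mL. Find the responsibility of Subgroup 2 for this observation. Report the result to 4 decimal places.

0.1368

P(component k | x) = π_k·f_k(x) / marginal(x), where marginal(x) = Σ_j π_j·f_j(x).
Component likelihoods at x = 32.5 ng/mL:
  p_1 = (1/(4.7·√(2π)))·exp(−(32.5−16.3)²/(2·4.7²)) = 0.084881·exp(-5.94024) = 0.000223356
  p_2 = (1/(5.2·√(2π)))·exp(−(32.5−25.1)²/(2·5.2²)) = 0.076720·exp(-1.01257) = 0.0278709
  p_3 = (1/(4.5·√(2π)))·exp(−(32.5−31.6)²/(2·4.5²)) = 0.088654·exp(-0.02000) = 0.0868984
Weight by the priors:
  π_1·p_1 = 0.76 × 0.000223356 = 0.00016975
  π_2·p_2 = 0.08 × 0.0278709 = 0.00222967
  π_3·p_3 = 0.16 × 0.0868984 = 0.0139037
Marginal: 0.00016975 + 0.00222967 + 0.0139037 = 0.0163032
Responsibility of Subgroup 2: 0.00222967 / 0.0163032 ≈ 0.1368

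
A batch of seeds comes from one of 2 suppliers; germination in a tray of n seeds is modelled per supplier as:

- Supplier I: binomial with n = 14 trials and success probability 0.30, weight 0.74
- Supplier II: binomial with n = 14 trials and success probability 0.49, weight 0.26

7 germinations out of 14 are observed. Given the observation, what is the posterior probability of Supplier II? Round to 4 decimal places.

0.5428

By Bayes' theorem, P(k | x) = P(Z=k) f_k(x) / Σ_j P(Z=j) f_j(x).
Component likelihoods at x = 7 germinations out of 14:
  f_I = 0.0618134
  f_II = 0.208887
Prior × likelihood for each component:
  P(Z=I)·f_I = 0.74 × 0.0618134 = 0.0457419
  P(Z=II)·f_II = 0.26 × 0.208887 = 0.0543106
Marginal: 0.0457419 + 0.0543106 = 0.100052
Responsibility of Supplier II: 0.0543106 / 0.100052 ≈ 0.5428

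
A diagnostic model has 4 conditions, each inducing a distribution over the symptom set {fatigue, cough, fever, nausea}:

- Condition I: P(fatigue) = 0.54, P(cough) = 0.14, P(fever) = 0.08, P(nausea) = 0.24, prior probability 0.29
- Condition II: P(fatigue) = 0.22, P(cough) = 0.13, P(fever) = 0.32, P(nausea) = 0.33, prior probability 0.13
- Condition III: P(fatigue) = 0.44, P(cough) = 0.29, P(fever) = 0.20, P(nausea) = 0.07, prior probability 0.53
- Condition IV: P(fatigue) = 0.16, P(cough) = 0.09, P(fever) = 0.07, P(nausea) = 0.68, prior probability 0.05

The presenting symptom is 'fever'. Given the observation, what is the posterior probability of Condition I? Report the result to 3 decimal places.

By Bayes' theorem, P(k | x) = π_k f_k(x) / Σ_j π_j f_j(x).
Component likelihoods at x = 'fever':
  L_I = P(fever | comp) = 0.08
  L_II = P(fever | comp) = 0.32
  L_III = P(fever | comp) = 0.20
  L_IV = P(fever | comp) = 0.07
Weight by the priors:
  π_I·L_I = 0.29 × 0.08 = 0.0232
  π_II·L_II = 0.13 × 0.32 = 0.0416
  π_III·L_III = 0.53 × 0.2 = 0.106
  π_IV·L_IV = 0.05 × 0.07 = 0.0035
Marginal: 0.0232 + 0.0416 + 0.106 + 0.0035 = 0.1743
Responsibility of Condition I: 0.0232 / 0.1743 ≈ 0.133

0.133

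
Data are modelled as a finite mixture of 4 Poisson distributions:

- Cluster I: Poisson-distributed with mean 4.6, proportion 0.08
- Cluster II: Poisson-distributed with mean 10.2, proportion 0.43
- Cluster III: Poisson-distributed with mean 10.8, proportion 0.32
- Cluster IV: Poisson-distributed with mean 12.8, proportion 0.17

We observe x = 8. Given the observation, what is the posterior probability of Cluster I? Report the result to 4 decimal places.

The responsibility of component k is π_k f_k(x) divided by Σ_j π_j f_j(x).
Component likelihoods at x = 8:
  L_I = e^(−4.6)·4.6^8/8! = 0.049979
  L_II = e^(−10.2)·10.2^8/8! = 0.108013
  L_III = e^(−10.8)·10.8^8/8! = 0.093646
  L_IV = e^(−12.8)·12.8^8/8! = 0.0493389
Multiply by the mixture weights:
  π_I·L_I = 0.08 × 0.049979 = 0.00399832
  π_II·L_II = 0.43 × 0.108013 = 0.0464457
  π_III·L_III = 0.32 × 0.093646 = 0.0299667
  π_IV·L_IV = 0.17 × 0.0493389 = 0.00838762
Marginal: 0.00399832 + 0.0464457 + 0.0299667 + 0.00838762 = 0.0887984
Responsibility of Cluster I: 0.00399832 / 0.0887984 ≈ 0.0450

0.0450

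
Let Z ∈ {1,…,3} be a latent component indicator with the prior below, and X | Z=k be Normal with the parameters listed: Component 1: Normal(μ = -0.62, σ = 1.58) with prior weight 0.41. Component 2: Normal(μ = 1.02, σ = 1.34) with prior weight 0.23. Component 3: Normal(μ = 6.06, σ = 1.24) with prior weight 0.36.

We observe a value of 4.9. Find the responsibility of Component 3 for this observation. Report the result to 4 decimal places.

0.9833

The responsibility of component k is π_k f_k(x) divided by Σ_j π_j f_j(x).
Evaluate each component's likelihood at the observed value:
  p_1 = (1/(1.58·√(2π)))·exp(−(4.9−-0.62)²/(2·1.58²)) = 0.252495·exp(-6.10287) = 0.000564691
  p_2 = (1/(1.34·√(2π)))·exp(−(4.9−1.02)²/(2·1.34²)) = 0.297718·exp(-4.19202) = 0.0045002
  p_3 = (1/(1.24·√(2π)))·exp(−(4.9−6.06)²/(2·1.24²)) = 0.321728·exp(-0.43757) = 0.207709
Multiply by the mixture weights:
  π_1·p_1 = 0.41 × 0.000564691 = 0.000231523
  π_2·p_2 = 0.23 × 0.0045002 = 0.00103505
  π_3·p_3 = 0.36 × 0.207709 = 0.0747754
Normaliser: 0.000231523 + 0.00103505 + 0.0747754 = 0.076042
P(Component 3 | 4.9) = 0.0747754 / 0.076042 ≈ 0.9833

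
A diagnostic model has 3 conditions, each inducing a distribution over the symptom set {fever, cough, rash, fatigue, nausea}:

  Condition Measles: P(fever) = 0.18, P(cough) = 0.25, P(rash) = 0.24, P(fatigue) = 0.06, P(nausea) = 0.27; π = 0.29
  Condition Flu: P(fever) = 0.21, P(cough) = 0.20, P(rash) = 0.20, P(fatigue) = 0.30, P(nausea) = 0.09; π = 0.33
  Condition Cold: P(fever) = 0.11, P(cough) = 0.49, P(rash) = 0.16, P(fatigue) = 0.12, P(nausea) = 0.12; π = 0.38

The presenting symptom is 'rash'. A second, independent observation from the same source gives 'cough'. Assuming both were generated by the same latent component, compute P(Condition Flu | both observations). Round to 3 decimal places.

P(component k | x) = π_k·f_k(x) / marginal(x), where marginal(x) = Σ_j π_j·f_j(x).
Since both observations come from the same component, the likelihood for component k is f_k(x₁)·f_k(x₂).
  p_Measles = [P(rash | comp) = 0.24] × [0.25] = 0.06
  p_Flu = [P(rash | comp) = 0.20] × [0.2] = 0.04
  p_Cold = [P(rash | comp) = 0.16] × [0.49] = 0.0784
Prior × likelihood for each component:
  π_Measles·p_Measles = 0.29 × 0.06 = 0.0174
  π_Flu·p_Flu = 0.33 × 0.04 = 0.0132
  π_Cold·p_Cold = 0.38 × 0.0784 = 0.029792
Denominator: 0.0174 + 0.0132 + 0.029792 = 0.060392
P(Condition Flu | x₁, x₂) = 0.0132 / 0.060392 ≈ 0.219

0.219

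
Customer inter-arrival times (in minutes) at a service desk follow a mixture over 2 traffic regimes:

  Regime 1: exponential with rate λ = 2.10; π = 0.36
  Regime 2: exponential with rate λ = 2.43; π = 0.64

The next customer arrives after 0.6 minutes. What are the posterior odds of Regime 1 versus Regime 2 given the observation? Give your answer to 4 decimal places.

0.5926

The posterior odds equal the prior odds times the likelihood ratio: (P(Z=i)/P(Z=j))·(f_i(x)/f_j(x)).
Evaluate each component's likelihood at the observed value:
  p_1 = 0.595673
  p_2 = 0.565464
0.214442 / 0.361897 ≈ 0.5926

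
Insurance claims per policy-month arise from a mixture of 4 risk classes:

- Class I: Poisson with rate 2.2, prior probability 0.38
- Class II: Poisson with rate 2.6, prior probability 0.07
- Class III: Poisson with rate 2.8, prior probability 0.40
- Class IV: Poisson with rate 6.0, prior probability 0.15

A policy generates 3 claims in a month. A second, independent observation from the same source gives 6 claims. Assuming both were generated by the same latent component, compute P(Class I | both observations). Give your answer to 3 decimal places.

By Bayes' theorem, P(k | x) = π_k f_k(x) / Σ_j π_j f_j(x).
Since both observations come from the same component, the likelihood for component k is f_k(x₁)·f_k(x₂).
  f_I = [0.196639] × [0.0174484] = 0.00343103
  f_II = [0.217572] × [0.0318671] = 0.00693338
  f_III = [0.222484] × [0.0406997] = 0.00905502
  f_IV = [0.0892351] × [0.160623] = 0.0143332
Multiply by the mixture weights:
  π_I·f_I = 0.38 × 0.00343103 = 0.00130379
  π_II·f_II = 0.07 × 0.00693338 = 0.000485337
  π_III·f_III = 0.40 × 0.00905502 = 0.00362201
  π_IV·f_IV = 0.15 × 0.0143332 = 0.00214998
Marginal: 0.00130379 + 0.000485337 + 0.00362201 + 0.00214998 = 0.00756112
P(Class I | x₁, x₂) ≈ 0.172

0.172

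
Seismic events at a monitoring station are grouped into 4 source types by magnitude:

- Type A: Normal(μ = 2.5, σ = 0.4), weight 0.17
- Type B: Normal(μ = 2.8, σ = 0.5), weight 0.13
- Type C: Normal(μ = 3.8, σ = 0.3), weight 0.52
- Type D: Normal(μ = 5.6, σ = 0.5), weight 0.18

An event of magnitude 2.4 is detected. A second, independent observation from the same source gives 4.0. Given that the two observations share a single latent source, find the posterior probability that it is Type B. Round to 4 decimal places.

0.9551

Posterior ∝ prior × likelihood, so P(k | x) ∝ w_k f_k(x); normalise over all components.
Since both observations come from the same component, the likelihood for component k is f_k(x₁)·f_k(x₂).
  f_A = [(1/(0.4·√(2π)))·exp(−(2.4−2.5)²/(2·0.4²)) = 0.997356·exp(-0.03125) = 0.96667] × [0.000881489] = 0.000852109
  f_B = [(1/(0.5·√(2π)))·exp(−(2.4−2.8)²/(2·0.5²)) = 0.797885·exp(-0.32000) = 0.579383] × [0.0447891] = 0.02595
  f_C = [(1/(0.3·√(2π)))·exp(−(2.4−3.8)²/(2·0.3²)) = 1.329808·exp(-10.88889) = 2.48202e-05] × [1.06483] = 2.64292e-05
  f_D = [(1/(0.5·√(2π)))·exp(−(2.4−5.6)²/(2·0.5²)) = 0.797885·exp(-20.48000) = 1.01763e-09] × [0.00476818] = 4.85223e-12
Unnormalised posteriors:
  w_A·f_A = 0.17 × 0.000852109 = 0.000144859
  w_B·f_B = 0.13 × 0.02595 = 0.0033735
  w_C·f_C = 0.52 × 2.64292e-05 = 1.37432e-05
  w_D·f_D = 0.18 × 4.85223e-12 = 8.73401e-13
Evidence: 0.000144859 + 0.0033735 + 1.37432e-05 + 8.73401e-13 = 0.00353211
P(Type B | data) ≈ 0.9551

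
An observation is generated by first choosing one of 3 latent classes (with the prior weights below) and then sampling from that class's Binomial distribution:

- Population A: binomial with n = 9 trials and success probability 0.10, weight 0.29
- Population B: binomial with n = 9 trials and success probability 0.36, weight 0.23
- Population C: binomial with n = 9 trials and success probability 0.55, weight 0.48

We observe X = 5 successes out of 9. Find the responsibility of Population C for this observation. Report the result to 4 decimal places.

0.8081

The responsibility of component k is P(Z=k) f_k(x) divided by Σ_j P(Z=j) f_j(x).
Evaluate each component's likelihood at the observed value:
  f_A = C(9,5)·0.10^5·0.90^4 = 126·1e-05·0.6561 = 0.000826686
  f_B = C(9,5)·0.36^5·0.64^4 = 126·0.00604662·0.167772 = 0.127821
  f_C = C(9,5)·0.55^5·0.45^4 = 126·0.0503284·0.0410062 = 0.260036
Unnormalised posteriors:
  P(Z=A)·f_A = 0.29 × 0.000826686 = 0.000239739
  P(Z=B)·f_B = 0.23 × 0.127821 = 0.0293989
  P(Z=C)·f_C = 0.48 × 0.260036 = 0.124817
Evidence: 0.000239739 + 0.0293989 + 0.124817 = 0.154456
Responsibility of Population C: 0.124817 / 0.154456 ≈ 0.8081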